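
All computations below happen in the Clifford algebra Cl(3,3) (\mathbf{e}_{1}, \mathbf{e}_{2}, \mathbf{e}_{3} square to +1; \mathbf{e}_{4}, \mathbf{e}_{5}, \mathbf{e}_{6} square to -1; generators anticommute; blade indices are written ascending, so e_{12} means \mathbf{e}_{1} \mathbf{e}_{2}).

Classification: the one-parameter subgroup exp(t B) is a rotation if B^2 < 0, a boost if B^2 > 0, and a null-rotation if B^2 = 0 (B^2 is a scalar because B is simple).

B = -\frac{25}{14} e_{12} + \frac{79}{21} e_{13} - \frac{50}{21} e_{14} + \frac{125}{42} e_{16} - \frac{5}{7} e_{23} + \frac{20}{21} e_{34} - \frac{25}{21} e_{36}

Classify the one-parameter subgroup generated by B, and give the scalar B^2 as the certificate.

B^2 term by term: the squares give (-\frac{25}{14})^2*(e_{12})^2 + (\frac{79}{21})^2*(e_{13})^2 + (-\frac{50}{21})^2*(e_{14})^2 + (\frac{125}{42})^2*(e_{16})^2 + (-\frac{5}{7})^2*(e_{23})^2 + (\frac{20}{21})^2*(e_{34})^2 + (-\frac{25}{21})^2*(e_{36})^2 = \frac{625}{196}*(-1) + \frac{6241}{441}*(-1) + \frac{2500}{441}*(+1) + \frac{15625}{1764}*(+1) + \frac{25}{49}*(-1) + \frac{400}{441}*(+1) + \frac{625}{441}*(+1) = -1 (each basis 2-blade squares to minus the product of its generators' squares); cross terms between blades sharing an index anticommute and cancel; the commuting (index-disjoint) pairs give grade-4 terms 2*c*c'*(blade product), which cancel blade by blade — e_{1234}: -\frac{500}{147} + \frac{500}{147} = 0; e_{1236}: \frac{625}{147} - \frac{625}{147} = 0; e_{1346}: -\frac{2500}{441} + \frac{2500}{441} = 0 — confirming B is simple. So B^2 = -1.
Answer: rotation, certificate B^2 = -1. No conjugation can change B^2 = -1; the sign gives the class.


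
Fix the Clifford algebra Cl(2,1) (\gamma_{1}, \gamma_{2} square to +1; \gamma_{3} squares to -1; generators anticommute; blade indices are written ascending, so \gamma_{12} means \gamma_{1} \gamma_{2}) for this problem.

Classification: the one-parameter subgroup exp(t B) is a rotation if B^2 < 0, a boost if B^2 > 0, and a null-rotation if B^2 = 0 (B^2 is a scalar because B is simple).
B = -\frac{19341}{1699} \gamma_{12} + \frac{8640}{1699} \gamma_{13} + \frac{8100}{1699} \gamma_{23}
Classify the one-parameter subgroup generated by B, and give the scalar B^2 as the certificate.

B^2 term by term: the squares give (-\frac{19341}{1699})^2*(\gamma_{12})^2 + (\frac{8640}{1699})^2*(\gamma_{13})^2 + (\frac{8100}{1699})^2*(\gamma_{23})^2 = \frac{374074281}{2886601}*(-1) + \frac{74649600}{2886601}*(+1) + \frac{65610000}{2886601}*(+1) = -81 (each basis 2-blade squares to minus the product of its generators' squares); cross terms between blades sharing an index anticommute and cancel. So B^2 = -81.
Answer: rotation, certificate B^2 = -81. One invariant decides it: the square -81 survives every conjugation, and its sign is exactly the classification.


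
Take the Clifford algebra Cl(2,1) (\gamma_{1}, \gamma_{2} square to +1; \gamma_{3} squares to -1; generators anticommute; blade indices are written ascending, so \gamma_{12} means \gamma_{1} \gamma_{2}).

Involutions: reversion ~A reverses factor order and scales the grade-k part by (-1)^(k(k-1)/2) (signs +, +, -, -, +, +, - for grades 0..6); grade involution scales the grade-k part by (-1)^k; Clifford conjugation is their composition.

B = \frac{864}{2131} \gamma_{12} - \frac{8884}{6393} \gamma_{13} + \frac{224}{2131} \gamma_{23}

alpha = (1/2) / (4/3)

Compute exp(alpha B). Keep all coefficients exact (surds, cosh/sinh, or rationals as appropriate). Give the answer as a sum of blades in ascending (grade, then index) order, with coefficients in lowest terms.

B^2 term by term: the squares give (\frac{864}{2131})^2*(\gamma_{12})^2 + (-\frac{8884}{6393})^2*(\gamma_{13})^2 + (\frac{224}{2131})^2*(\gamma_{23})^2 = \frac{746496}{4541161}*(-1) + \frac{78925456}{40870449}*(+1) + \frac{50176}{4541161}*(+1) = \frac{16}{9} (each basis 2-blade squares to minus the product of its generators' squares); cross terms between blades sharing an index anticommute and cancel. So B^2 = \frac{16}{9}.
B^2 = \frac{16}{9} — the positive square puts this in the hyperbolic regime; l = \frac{4}{3}, alpha*l = \frac{1}{2}, so exp(alpha B) = cosh(\frac{1}{2}) + (sinh(\frac{1}{2})/(\frac{4}{3}))*B = \cosh{\left(\frac{1}{2} \right)} + (\frac{3 \sinh{\left(\frac{1}{2} \right)}}{4})*B.
Answer: \cosh{\left(\frac{1}{2} \right)} + \frac{648 \sinh{\left(\frac{1}{2} \right)}}{2131} \gamma_{12} - \frac{2221 \sinh{\left(\frac{1}{2} \right)}}{2131} \gamma_{13} + \frac{168 \sinh{\left(\frac{1}{2} \right)}}{2131} \gamma_{23}


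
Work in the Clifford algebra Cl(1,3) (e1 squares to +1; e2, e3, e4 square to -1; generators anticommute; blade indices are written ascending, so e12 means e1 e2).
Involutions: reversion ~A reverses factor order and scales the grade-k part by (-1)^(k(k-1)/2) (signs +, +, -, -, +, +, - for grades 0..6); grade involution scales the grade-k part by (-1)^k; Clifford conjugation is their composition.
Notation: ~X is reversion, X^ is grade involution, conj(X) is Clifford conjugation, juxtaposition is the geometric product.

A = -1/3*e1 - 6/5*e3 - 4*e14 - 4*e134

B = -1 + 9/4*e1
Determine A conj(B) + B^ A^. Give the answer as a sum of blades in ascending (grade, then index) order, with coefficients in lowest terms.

first term: 3/4 + 1/3*e1 + 6/5*e3 - 9*e4 - 27/10*e13 + 4*e14 + 9*e34 + 4*e134
second term: -3/4 - 1/3*e1 - 6/5*e3 + 9*e4 - 27/10*e13 + 4*e14 - 9*e34 - 4*e134
Answer: -27/5*e13 + 8*e14


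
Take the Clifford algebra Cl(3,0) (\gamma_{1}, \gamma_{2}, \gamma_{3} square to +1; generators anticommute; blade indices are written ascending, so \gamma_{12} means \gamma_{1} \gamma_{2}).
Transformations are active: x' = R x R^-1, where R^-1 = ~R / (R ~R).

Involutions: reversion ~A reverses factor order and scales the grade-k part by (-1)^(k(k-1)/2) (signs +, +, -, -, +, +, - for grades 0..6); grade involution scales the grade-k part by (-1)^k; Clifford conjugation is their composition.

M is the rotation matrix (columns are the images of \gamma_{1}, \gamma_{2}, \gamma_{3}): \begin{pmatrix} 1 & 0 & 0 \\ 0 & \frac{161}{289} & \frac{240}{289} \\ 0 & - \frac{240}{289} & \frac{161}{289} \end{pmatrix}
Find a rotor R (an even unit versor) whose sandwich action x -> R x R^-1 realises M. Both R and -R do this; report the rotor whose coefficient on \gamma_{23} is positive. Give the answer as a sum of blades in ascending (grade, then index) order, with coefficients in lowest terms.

Method: write R = a + b12*\gamma_{12} + b13*\gamma_{13} + b23*\gamma_{23} with a^2 + b12^2 + b13^2 + b23^2 = 1 (so R^-1 = ~R). Expanding the columns R e_j ~R gives tr M = 4a^2 - 1 and, from the antisymmetric part, M21 - M12 = -4a*b12, M13 - M31 = 4a*b13, M32 - M23 = -4a*b23.
Here tr M = \frac{611}{289}, so a^2 = (1 + tr M)/4 = \frac{225}{289} and a = ±\frac{15}{17}. Taking a = \frac{15}{17}: M21 - M12 = 0, M13 - M31 = 0, M32 - M23 = -\frac{480}{289}, giving b12 = 0, b13 = 0, b23 = \frac{8}{17}, i.e. R = \frac{15}{17} + \frac{8}{17} \gamma_{23}.
Its \gamma_{23} coefficient is already positive.
Answer: \frac{15}{17} + \frac{8}{17} \gamma_{23}. Recall the cover is two-to-one: with M of trace \frac{611}{289}, both preimages act alike, and the stated \gamma_{23} sign chooses the sheet.


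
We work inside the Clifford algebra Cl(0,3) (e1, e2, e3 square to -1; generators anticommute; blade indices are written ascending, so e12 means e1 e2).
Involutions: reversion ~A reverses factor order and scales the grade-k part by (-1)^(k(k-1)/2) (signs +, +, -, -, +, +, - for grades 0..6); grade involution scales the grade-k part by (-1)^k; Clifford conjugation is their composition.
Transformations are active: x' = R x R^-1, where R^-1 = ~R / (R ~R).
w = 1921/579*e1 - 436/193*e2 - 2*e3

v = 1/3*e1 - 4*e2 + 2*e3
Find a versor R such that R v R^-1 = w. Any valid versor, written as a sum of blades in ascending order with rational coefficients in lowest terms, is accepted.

Since q(v) = q(w) = -181/9, the sum R = v + w = 2114/579*e1 - 1208/193*e2 does the job whenever invertible.
Answer: 2114/579*e1 - 1208/193*e2


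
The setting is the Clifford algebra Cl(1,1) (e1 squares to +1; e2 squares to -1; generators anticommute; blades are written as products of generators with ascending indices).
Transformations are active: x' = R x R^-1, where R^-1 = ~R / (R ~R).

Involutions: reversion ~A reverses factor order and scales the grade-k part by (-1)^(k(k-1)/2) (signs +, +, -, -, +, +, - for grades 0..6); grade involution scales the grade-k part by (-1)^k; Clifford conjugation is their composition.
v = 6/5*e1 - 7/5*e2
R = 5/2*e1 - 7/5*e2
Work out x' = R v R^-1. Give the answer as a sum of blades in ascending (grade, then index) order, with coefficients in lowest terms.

~R = 5/2*e1 - 7/5*e2, and R ~R = 429/100, so R^-1 = ~R / (429/100).
R v = 26/25 - 91/50*e1 e2
Answer: 2/165*e1 + 119/165*e2


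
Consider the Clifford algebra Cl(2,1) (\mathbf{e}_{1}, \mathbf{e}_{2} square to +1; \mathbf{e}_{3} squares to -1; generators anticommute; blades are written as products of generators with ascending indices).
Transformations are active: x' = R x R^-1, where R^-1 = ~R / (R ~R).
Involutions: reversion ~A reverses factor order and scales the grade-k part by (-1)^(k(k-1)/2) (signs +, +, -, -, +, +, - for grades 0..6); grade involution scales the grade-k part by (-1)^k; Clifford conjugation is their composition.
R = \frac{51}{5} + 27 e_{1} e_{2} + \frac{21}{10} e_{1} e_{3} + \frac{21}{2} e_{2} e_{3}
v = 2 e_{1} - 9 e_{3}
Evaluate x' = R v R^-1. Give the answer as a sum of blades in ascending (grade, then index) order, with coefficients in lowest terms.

~R = \frac{51}{5} - 27 e_{1} e_{2} - \frac{21}{10} e_{1} e_{3} - \frac{21}{2} e_{2} e_{3}, and R ~R = \frac{35919}{50}, so R^-1 = ~R / (\frac{35919}{50}).
R v = \frac{393}{10} e_{1} + \frac{81}{2} e_{2} - 96 e_{3} - 222 e_{1} e_{2} e_{3}
Answer: \frac{22372}{3991} e_{1} - \frac{590}{3991} e_{2} - \frac{3197}{307} e_{3}


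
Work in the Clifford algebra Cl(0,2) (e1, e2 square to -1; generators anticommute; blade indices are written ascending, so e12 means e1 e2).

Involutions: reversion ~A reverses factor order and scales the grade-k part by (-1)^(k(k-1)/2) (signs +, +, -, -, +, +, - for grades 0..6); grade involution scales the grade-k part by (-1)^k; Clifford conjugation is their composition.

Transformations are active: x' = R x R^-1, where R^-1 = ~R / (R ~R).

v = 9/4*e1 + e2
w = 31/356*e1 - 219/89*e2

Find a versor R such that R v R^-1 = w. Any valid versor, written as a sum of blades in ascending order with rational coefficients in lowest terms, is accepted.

Construction: equal norms (both -97/16) license R = v + w = 208/89*e1 - 130/89*e2 — nothing changes along that direction, while (v - w)/2 changes sign, so v maps onto w.
Answer: 208/89*e1 - 130/89*e2


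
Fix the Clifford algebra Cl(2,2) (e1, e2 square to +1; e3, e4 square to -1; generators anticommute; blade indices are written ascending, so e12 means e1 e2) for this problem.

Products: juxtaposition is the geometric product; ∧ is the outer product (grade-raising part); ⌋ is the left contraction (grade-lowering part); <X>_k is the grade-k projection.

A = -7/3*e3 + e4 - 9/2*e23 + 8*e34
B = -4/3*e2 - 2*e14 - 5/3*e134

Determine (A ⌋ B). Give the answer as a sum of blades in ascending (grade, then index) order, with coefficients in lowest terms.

step 1: 34/3*e1 + 5/3*e13 + 35/9*e14
Answer: 34/3*e1 + 5/3*e13 + 35/9*e14


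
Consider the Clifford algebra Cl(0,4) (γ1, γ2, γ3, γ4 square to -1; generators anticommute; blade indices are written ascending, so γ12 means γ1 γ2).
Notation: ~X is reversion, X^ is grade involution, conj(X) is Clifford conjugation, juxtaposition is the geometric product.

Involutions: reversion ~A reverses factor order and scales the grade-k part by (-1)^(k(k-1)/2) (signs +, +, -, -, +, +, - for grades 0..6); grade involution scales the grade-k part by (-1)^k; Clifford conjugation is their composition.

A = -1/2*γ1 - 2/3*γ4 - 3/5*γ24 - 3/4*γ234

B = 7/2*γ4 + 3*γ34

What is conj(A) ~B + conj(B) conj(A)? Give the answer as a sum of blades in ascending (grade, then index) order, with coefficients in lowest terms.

first term: -7/3 - 87/20*γ2 - 2*γ3 + 7/4*γ14 + 33/40*γ23 - 3/2*γ134
second term: 7/3 - 87/20*γ2 + 2*γ3 + 7/4*γ14 - 33/40*γ23 - 3/2*γ134
Answer: -87/10*γ2 + 7/2*γ14 - 3*γ134


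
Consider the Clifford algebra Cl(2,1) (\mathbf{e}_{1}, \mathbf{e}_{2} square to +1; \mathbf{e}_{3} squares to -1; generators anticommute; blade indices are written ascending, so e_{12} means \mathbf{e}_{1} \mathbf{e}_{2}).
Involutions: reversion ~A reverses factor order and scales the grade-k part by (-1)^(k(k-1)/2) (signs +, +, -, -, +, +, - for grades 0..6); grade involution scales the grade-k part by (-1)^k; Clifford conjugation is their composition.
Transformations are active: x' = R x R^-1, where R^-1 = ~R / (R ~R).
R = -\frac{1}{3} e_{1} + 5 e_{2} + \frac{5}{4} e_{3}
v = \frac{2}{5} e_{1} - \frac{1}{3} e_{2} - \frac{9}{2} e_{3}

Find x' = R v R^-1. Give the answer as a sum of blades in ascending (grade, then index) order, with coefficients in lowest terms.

~R = -\frac{1}{3} e_{1} + 5 e_{2} + \frac{5}{4} e_{3}, and R ~R = \frac{3391}{144}, so R^-1 = ~R / (\frac{3391}{144}).
R v = \frac{153}{40} - \frac{17}{9} e_{12} + e_{13} - \frac{265}{12} e_{23}
Answer: -\frac{8618}{16955} e_{1} + \frac{19915}{10173} e_{2} + \frac{33273}{6782} e_{3}


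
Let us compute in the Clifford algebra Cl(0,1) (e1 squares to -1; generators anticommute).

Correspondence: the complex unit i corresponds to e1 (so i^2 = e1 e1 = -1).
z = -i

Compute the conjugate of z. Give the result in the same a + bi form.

In blades: z = -e1.
Conjugation here is Clifford conjugation: the scalar is fixed and the grade-1 and grade-2 blades all flip sign, giving e1; translating back:
Answer: i


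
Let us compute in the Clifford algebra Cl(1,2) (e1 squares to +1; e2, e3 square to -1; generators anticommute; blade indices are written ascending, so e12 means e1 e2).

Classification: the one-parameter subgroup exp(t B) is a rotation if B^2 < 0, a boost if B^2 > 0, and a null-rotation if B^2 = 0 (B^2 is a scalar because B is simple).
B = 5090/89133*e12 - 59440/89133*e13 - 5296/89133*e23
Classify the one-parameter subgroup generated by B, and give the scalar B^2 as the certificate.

B^2 term by term: the squares give (5090/89133)^2*(e12)^2 + (-59440/89133)^2*(e13)^2 + (-5296/89133)^2*(e23)^2 = 25908100/7944691689*(+1) + 3533113600/7944691689*(+1) + 28047616/7944691689*(-1) = 4/9 (each basis 2-blade squares to minus the product of its generators' squares); cross terms between blades sharing an index anticommute and cancel. So B^2 = 4/9.
Answer: boost, certificate B^2 = 4/9. Key observation: B^2 = 4/9 is a conjugation invariant, so its sign decides the class regardless of the surface form of B.


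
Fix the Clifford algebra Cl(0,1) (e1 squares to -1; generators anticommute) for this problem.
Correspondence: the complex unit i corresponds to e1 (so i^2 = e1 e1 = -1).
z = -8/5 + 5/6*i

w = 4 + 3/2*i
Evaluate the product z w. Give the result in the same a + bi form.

In blades: z = -8/5 + 5/6*e1, w = 4 + 3/2*e1.
Distribute z over w term by term (generator squares from the signature, products reordered to ascending indices): (-8/5)*w = -32/5 - 12/5*e1; (5/6*e1)*w = -5/4 + 10/3*e1.
Sum: -153/20 + 14/15*e1; translating back through the correspondence:
Answer: -153/20 + 14/15*i


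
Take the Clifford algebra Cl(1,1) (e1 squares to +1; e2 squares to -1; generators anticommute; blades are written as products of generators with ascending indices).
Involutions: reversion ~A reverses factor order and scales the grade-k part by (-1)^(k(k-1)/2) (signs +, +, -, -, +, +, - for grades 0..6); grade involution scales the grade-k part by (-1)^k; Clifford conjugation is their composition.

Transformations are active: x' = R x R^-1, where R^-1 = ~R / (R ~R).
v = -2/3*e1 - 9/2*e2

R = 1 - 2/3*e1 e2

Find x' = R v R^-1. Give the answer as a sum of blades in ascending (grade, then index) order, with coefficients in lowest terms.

~R = 1 + 2/3*e1 e2, and R ~R = 5/9, so R^-1 = ~R / (5/9).
R v = -11/3*e1 - 89/18*e2
Answer: -188/15*e1 - 133/10*e2


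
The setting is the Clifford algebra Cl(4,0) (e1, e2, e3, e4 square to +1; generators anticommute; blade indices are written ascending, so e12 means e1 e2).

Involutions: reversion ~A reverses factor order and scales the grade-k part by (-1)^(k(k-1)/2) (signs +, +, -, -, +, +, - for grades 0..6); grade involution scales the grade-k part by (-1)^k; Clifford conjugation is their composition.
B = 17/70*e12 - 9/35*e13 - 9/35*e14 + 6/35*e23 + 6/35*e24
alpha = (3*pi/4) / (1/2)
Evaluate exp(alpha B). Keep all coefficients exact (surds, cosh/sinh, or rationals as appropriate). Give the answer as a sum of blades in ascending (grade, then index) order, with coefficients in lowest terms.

B^2 term by term: the squares give (17/70)^2*(e12)^2 + (-9/35)^2*(e13)^2 + (-9/35)^2*(e14)^2 + (6/35)^2*(e23)^2 + (6/35)^2*(e24)^2 = 289/4900*(-1) + 81/1225*(-1) + 81/1225*(-1) + 36/1225*(-1) + 36/1225*(-1) = -1/4 (each basis 2-blade squares to minus the product of its generators' squares); cross terms between blades sharing an index anticommute and cancel; the commuting (index-disjoint) pairs give grade-4 terms 2*c*c'*(blade product), which cancel blade by blade — e1234: 108/1225 - 108/1225 = 0 — confirming B is simple. So B^2 = -1/4.
B^2 = -1/4 — the series telescopes trigonometrically here: l = 1/2, alpha*l = 3*pi/4, so exp(alpha B) = cos(3*pi/4) + (sin(3*pi/4)/(1/2))*B = -sqrt(2)/2 + (sqrt(2))*B.
Answer: -sqrt(2)/2 + 17*sqrt(2)/70*e12 - 9*sqrt(2)/35*e13 - 9*sqrt(2)/35*e14 + 6*sqrt(2)/35*e23 + 6*sqrt(2)/35*e24


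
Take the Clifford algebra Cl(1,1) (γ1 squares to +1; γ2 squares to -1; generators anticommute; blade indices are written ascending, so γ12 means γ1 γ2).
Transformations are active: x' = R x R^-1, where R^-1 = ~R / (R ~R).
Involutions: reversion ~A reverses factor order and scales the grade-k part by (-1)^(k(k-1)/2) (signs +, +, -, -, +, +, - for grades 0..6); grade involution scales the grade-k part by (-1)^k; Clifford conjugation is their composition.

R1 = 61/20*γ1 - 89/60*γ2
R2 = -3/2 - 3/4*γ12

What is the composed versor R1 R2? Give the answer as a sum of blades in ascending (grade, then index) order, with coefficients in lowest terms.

Distribute over the terms of R1 (each basis-blade product reordered to ascending indices, repeated generators contracted through their squares):
(61/20*γ1) R2 = -183/40*γ1 - 183/80*γ2
(-89/60*γ2) R2 = 89/80*γ1 + 89/40*γ2
Summing the partial products and collecting blades:
Answer: -277/80*γ1 - 1/16*γ2


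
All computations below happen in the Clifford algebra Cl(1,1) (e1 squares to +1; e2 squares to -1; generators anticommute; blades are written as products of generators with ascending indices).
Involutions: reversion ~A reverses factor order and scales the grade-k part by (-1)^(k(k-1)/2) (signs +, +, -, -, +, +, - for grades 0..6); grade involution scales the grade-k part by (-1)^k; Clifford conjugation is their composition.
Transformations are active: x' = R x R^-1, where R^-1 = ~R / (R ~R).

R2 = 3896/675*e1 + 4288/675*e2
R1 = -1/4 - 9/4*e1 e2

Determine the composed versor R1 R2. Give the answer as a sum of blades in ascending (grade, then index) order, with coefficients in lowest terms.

Distribute over the terms of R1 (each basis-blade product reordered to ascending indices, repeated generators contracted through their squares):
(-1/4) R2 = -974/675*e1 - 1072/675*e2
(-9/4*e1 e2) R2 = 1072/75*e1 + 974/75*e2
Summing the partial products and collecting blades:
Answer: 8674/675*e1 + 7694/675*e2


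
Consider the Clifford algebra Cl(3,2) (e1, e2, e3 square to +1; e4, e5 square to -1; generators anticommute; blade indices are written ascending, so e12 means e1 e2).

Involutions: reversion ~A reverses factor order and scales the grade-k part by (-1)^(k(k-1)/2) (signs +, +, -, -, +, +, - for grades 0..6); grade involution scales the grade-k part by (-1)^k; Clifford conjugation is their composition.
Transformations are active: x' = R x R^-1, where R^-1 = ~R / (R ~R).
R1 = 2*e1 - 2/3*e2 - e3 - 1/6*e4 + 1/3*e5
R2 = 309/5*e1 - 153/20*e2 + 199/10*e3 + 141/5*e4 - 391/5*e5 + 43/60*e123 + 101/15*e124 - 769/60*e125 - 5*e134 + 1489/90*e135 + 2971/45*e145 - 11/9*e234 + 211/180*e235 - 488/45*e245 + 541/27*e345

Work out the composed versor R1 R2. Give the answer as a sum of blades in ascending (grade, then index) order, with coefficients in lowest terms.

Distribute over the terms of R1 (each basis-blade product reordered to ascending indices, repeated generators contracted through their squares):
(2*e1) R2 = 618/5 - 153/10*e12 + 199/5*e13 + 282/5*e14 - 782/5*e15 + 43/30*e23 + 202/15*e24 - 769/30*e25 - 10*e34 + 1489/45*e35 + 5942/45*e45 - 22/9*e1234 + 211/90*e1235 - 976/45*e1245 + 1082/27*e1345
(-2/3*e2) R2 = 51/10 + 206/5*e12 + 43/90*e13 + 202/45*e14 - 769/90*e15 - 199/15*e23 - 94/5*e24 + 782/15*e25 + 22/27*e34 - 211/270*e35 + 976/135*e45 - 10/3*e1234 + 1489/135*e1235 + 5942/135*e1245 - 1082/81*e2345
(-e3) R2 = -199/10 - 43/60*e12 + 309/5*e13 - 5*e14 + 1489/90*e15 - 153/20*e23 - 11/9*e24 + 211/180*e25 - 141/5*e34 + 391/5*e35 - 541/27*e45 - 101/15*e1234 + 769/60*e1235 + 2971/45*e1345 - 488/45*e2345
(-1/6*e4) R2 = 47/10 + 101/90*e12 - 5/6*e13 + 103/10*e14 - 2971/270*e15 - 11/54*e23 - 51/40*e24 + 244/135*e25 + 199/60*e34 - 541/162*e35 + 391/30*e45 + 43/360*e1234 + 769/360*e1245 - 1489/540*e1345 - 211/1080*e2345
(1/3*e5) R2 = 391/15 + 769/180*e12 - 1489/270*e13 - 2971/135*e14 - 103/5*e15 - 211/540*e23 + 488/135*e24 + 51/20*e25 - 541/81*e34 - 199/30*e35 - 47/5*e45 - 43/180*e1235 - 101/45*e1245 + 5/3*e1345 + 11/27*e2345
Summing the partial products and collecting blades:
Answer: 4187/30 + 1376/45*e12 + 25847/270*e13 + 11929/270*e14 - 48601/270*e15 - 1807/90*e23 - 4553/1080*e24 + 4324/135*e25 - 66011/1620*e34 + 81433/810*e35 + 6635/54*e45 - 1487/120*e1234 + 7007/270*e1235 + 4799/216*e1245 + 18901/180*e1345 - 77729/3240*e2345


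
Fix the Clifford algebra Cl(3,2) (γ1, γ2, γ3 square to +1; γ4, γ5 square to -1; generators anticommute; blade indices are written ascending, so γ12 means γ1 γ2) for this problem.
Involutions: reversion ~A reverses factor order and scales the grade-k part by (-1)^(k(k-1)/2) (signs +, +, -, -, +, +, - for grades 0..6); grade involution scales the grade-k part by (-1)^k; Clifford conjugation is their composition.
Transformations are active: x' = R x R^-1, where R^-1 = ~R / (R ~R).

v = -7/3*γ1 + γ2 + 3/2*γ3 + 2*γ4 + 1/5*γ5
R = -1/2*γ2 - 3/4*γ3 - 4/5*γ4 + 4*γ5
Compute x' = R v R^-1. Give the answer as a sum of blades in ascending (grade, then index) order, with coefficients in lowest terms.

~R = -1/2*γ2 - 3/4*γ3 - 4/5*γ4 + 4*γ5, and R ~R = -6331/400, so R^-1 = ~R / (-6331/400).
R v = -33/40 - 7/6*γ12 - 7/4*γ13 - 28/15*γ14 + 28/3*γ15 - 1/5*γ24 - 41/10*γ25 - 3/10*γ34 - 123/20*γ35 - 204/25*γ45
Answer: 7/3*γ1 - 6661/6331*γ2 - 19983/12662*γ3 - 13190/6331*γ4 + 6869/31655*γ5


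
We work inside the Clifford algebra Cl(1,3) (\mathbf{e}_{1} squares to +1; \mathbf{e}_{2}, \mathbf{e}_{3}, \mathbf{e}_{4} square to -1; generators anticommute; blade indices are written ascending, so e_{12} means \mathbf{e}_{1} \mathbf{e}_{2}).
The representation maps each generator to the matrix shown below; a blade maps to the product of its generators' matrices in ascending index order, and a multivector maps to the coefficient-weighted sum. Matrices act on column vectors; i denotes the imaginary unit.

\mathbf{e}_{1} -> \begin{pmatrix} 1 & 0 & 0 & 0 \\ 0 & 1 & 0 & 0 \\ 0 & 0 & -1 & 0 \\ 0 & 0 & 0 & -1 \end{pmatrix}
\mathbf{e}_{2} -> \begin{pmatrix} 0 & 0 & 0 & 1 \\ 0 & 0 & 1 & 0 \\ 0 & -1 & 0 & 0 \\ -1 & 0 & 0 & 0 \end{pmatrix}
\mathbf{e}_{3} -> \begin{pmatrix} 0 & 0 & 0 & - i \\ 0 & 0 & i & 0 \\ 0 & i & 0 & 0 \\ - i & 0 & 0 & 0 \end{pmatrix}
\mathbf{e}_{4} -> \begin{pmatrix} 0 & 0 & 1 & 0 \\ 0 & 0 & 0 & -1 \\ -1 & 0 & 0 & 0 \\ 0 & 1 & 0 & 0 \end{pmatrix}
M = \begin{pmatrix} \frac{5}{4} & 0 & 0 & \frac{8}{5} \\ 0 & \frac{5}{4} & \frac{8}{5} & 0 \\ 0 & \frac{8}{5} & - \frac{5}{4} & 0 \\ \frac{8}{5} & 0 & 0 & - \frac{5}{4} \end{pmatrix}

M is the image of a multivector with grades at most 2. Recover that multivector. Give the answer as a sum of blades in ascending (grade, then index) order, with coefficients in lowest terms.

Method: the blade images are trace-orthogonal — tr(rho(e_A) rho(e_B)^-1) = 4 if A = B and 0 otherwise — and rho(e_A)^-1 = (e_A)^2 * rho(e_A) with (e_A)^2 = +1 or -1, so the coefficient of e_A in the preimage is (e_A)^2 * tr(M rho(e_A))/4.
Nonzero projections over blades of grade <= 2: e_{1}: (e_{1})^2 = +1, tr(M rho(e_{1})) = 5, coefficient \frac{5}{4}; e_{12}: (e_{12})^2 = +1, tr(M rho(e_{12})) = \frac{32}{5}, coefficient \frac{8}{5}. Every other blade of grade <= 2 projects to 0.
Answer: \frac{5}{4} e_{1} + \frac{8}{5} e_{12}


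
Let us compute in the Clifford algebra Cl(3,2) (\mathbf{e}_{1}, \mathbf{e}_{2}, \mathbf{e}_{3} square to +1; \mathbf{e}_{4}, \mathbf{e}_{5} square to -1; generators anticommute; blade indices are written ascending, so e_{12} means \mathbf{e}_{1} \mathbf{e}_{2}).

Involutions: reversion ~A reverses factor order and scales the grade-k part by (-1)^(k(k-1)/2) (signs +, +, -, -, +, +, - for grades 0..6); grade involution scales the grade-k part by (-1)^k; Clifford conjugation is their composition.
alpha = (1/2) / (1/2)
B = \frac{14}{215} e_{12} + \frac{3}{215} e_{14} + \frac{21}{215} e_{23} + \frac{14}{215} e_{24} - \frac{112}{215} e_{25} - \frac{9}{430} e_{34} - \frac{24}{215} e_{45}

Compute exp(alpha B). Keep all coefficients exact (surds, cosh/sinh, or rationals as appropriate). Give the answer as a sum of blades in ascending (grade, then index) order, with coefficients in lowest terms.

B^2 term by term: the squares give (\frac{14}{215})^2*(e_{12})^2 + (\frac{3}{215})^2*(e_{14})^2 + (\frac{21}{215})^2*(e_{23})^2 + (\frac{14}{215})^2*(e_{24})^2 + (-\frac{112}{215})^2*(e_{25})^2 + (-\frac{9}{430})^2*(e_{34})^2 + (-\frac{24}{215})^2*(e_{45})^2 = \frac{196}{46225}*(-1) + \frac{9}{46225}*(+1) + \frac{441}{46225}*(-1) + \frac{196}{46225}*(+1) + \frac{12544}{46225}*(+1) + \frac{81}{184900}*(+1) + \frac{576}{46225}*(-1) = \frac{1}{4} (each basis 2-blade squares to minus the product of its generators' squares); cross terms between blades sharing an index anticommute and cancel; the commuting (index-disjoint) pairs give grade-4 terms 2*c*c'*(blade product), which cancel blade by blade — e_{1234}: -\frac{126}{46225} + \frac{126}{46225} = 0; e_{1245}: -\frac{672}{46225} + \frac{672}{46225} = 0; e_{2345}: -\frac{1008}{46225} + \frac{1008}{46225} = 0 — confirming B is simple. So B^2 = \frac{1}{4}.
B^2 = \frac{1}{4} — the series telescopes hyperbolically here: l = \frac{1}{2}, alpha*l = \frac{1}{2}, so exp(alpha B) = cosh(\frac{1}{2}) + (sinh(\frac{1}{2})/(\frac{1}{2}))*B = \cosh{\left(\frac{1}{2} \right)} + (2 \sinh{\left(\frac{1}{2} \right)})*B.
Answer: \cosh{\left(\frac{1}{2} \right)} + \frac{28 \sinh{\left(\frac{1}{2} \right)}}{215} e_{12} + \frac{6 \sinh{\left(\frac{1}{2} \right)}}{215} e_{14} + \frac{42 \sinh{\left(\frac{1}{2} \right)}}{215} e_{23} + \frac{28 \sinh{\left(\frac{1}{2} \right)}}{215} e_{24} - \frac{224 \sinh{\left(\frac{1}{2} \right)}}{215} e_{25} - \frac{9 \sinh{\left(\frac{1}{2} \right)}}{215} e_{34} - \frac{48 \sinh{\left(\frac{1}{2} \right)}}{215} e_{45}


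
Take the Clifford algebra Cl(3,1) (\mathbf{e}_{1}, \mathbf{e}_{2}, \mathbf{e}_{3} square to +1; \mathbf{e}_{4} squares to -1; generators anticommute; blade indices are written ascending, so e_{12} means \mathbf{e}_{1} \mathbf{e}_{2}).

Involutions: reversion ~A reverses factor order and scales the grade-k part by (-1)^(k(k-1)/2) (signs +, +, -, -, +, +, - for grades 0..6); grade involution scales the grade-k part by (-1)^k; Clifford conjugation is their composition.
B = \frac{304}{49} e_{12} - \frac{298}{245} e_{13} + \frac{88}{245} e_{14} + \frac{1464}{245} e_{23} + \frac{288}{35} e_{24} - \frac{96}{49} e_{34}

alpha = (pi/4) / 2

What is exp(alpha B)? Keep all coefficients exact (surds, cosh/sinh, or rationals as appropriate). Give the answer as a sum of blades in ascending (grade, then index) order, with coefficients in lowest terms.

B^2 term by term: the squares give (\frac{304}{49})^2*(e_{12})^2 + (-\frac{298}{245})^2*(e_{13})^2 + (\frac{88}{245})^2*(e_{14})^2 + (\frac{1464}{245})^2*(e_{23})^2 + (\frac{288}{35})^2*(e_{24})^2 + (-\frac{96}{49})^2*(e_{34})^2 = \frac{92416}{2401}*(-1) + \frac{88804}{60025}*(-1) + \frac{7744}{60025}*(+1) + \frac{2143296}{60025}*(-1) + \frac{82944}{1225}*(+1) + \frac{9216}{2401}*(+1) = -4 (each basis 2-blade squares to minus the product of its generators' squares); cross terms between blades sharing an index anticommute and cancel; the commuting (index-disjoint) pairs give grade-4 terms 2*c*c'*(blade product), which cancel blade by blade — e_{1234}: -\frac{58368}{2401} + \frac{171648}{8575} + \frac{257664}{60025} = 0 — confirming B is simple. So B^2 = -4.
B^2 = -4 — the negative square puts this in the circular regime; l = 2, alpha*l = \frac{\pi}{4}, so exp(alpha B) = cos(\frac{\pi}{4}) + (sin(\frac{\pi}{4})/2)*B = \frac{\sqrt{2}}{2} + (\frac{\sqrt{2}}{4})*B.
Answer: \frac{\sqrt{2}}{2} + \frac{76 \sqrt{2}}{49} e_{12} - \frac{149 \sqrt{2}}{490} e_{13} + \frac{22 \sqrt{2}}{245} e_{14} + \frac{366 \sqrt{2}}{245} e_{23} + \frac{72 \sqrt{2}}{35} e_{24} - \frac{24 \sqrt{2}}{49} e_{34}


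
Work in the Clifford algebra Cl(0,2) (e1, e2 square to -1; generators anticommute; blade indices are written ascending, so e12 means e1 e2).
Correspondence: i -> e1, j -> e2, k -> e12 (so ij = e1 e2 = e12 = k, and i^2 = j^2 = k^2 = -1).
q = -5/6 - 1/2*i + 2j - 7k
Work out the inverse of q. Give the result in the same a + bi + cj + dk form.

In blades: q = -5/6 - 1/2*e1 + 2*e2 - 7*e12.
With qbar = -5/6 + 1/2*e1 - 2*e2 + 7*e12 (scalar fixed, mapped units negated), q qbar = 971/18 (the sum of squared coefficients), so q^-1 = qbar / (971/18) = -15/971 + 9/971*e1 - 36/971*e2 + 126/971*e12; translating back:
Answer: -15/971 + 9/971*i - 36/971*j + 126/971*k


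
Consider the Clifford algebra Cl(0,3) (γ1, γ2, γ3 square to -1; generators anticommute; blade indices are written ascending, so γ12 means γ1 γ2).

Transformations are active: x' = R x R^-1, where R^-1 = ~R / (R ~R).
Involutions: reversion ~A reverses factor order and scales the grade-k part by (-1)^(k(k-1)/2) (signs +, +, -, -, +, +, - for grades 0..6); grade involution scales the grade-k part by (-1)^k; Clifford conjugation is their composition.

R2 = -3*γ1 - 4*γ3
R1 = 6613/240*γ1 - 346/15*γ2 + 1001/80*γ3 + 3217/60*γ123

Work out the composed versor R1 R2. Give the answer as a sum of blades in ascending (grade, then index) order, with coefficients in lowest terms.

Distribute over the terms of R2 (each basis-blade product reordered to ascending indices, repeated generators contracted through their squares):
R1 (-3*γ1) = 6613/80 - 346/5*γ12 + 3003/80*γ13 + 3217/20*γ23
R1 (-4*γ3) = 1001/20 + 3217/15*γ12 - 6613/60*γ13 + 1384/15*γ23
Summing the partial products and collecting blades:
Answer: 10617/80 + 2179/15*γ12 - 17443/240*γ13 + 15187/60*γ23


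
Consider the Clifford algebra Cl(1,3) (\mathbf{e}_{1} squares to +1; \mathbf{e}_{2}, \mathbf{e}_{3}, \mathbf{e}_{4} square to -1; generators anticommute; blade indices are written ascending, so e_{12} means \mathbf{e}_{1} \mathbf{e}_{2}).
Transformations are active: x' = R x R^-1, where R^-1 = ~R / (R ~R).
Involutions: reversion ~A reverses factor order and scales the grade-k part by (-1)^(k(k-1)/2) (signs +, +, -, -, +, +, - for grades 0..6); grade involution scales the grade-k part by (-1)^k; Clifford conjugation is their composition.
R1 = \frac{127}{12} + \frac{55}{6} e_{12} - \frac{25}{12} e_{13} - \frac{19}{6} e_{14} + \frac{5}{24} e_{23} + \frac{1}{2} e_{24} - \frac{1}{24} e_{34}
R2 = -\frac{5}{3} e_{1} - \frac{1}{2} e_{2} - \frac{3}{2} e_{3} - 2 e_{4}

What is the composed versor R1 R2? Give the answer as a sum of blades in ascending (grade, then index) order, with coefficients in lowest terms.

Distribute over the terms of R2 (each basis-blade product reordered to ascending indices, repeated generators contracted through their squares):
R1 (-\frac{5}{3} e_{1}) = -\frac{635}{36} e_{1} + \frac{275}{18} e_{2} - \frac{125}{36} e_{3} - \frac{95}{18} e_{4} - \frac{25}{72} e_{123} - \frac{5}{6} e_{124} + \frac{5}{72} e_{134}
R1 (-\frac{1}{2} e_{2}) = \frac{55}{12} e_{1} - \frac{127}{24} e_{2} - \frac{5}{48} e_{3} - \frac{1}{4} e_{4} - \frac{25}{24} e_{123} - \frac{19}{12} e_{124} + \frac{1}{48} e_{234}
R1 (-\frac{3}{2} e_{3}) = -\frac{25}{8} e_{1} + \frac{5}{16} e_{2} - \frac{127}{8} e_{3} + \frac{1}{16} e_{4} - \frac{55}{4} e_{123} - \frac{19}{4} e_{134} + \frac{3}{4} e_{234}
R1 (-2 e_{4}) = -\frac{19}{3} e_{1} + e_{2} - \frac{1}{12} e_{3} - \frac{127}{6} e_{4} - \frac{55}{3} e_{124} + \frac{25}{6} e_{134} - \frac{5}{12} e_{234}
Summing the partial products and collecting blades:
Answer: -\frac{1621}{72} e_{1} + \frac{1627}{144} e_{2} - \frac{2813}{144} e_{3} - \frac{3835}{144} e_{4} - \frac{545}{36} e_{123} - \frac{83}{4} e_{124} - \frac{37}{72} e_{134} + \frac{17}{48} e_{234}


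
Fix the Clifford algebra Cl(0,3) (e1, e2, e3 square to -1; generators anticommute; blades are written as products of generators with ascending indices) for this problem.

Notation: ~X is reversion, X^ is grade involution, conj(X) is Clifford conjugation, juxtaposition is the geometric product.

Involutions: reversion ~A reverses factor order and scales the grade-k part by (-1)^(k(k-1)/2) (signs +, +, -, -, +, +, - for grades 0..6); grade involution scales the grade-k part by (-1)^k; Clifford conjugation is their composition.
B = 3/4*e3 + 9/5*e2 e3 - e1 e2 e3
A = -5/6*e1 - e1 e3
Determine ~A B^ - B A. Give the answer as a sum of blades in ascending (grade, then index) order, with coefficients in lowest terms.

first term: 3/4*e1 + e2 + 9/5*e1 e2 + 5/8*e1 e3 + 5/6*e2 e3 - 3/2*e1 e2 e3
second term: -3/4*e1 + e2 + 9/5*e1 e2 + 5/8*e1 e3 - 5/6*e2 e3 - 3/2*e1 e2 e3
Answer: 3/2*e1 + 5/3*e2 e3


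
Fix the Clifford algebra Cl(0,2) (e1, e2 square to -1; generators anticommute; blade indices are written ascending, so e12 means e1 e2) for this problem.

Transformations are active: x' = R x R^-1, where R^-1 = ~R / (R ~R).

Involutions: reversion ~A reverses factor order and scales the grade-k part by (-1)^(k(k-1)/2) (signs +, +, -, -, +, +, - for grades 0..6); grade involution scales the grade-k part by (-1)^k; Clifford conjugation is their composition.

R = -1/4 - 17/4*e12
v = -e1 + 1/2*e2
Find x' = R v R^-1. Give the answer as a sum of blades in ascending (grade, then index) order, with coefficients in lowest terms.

~R = -1/4 + 17/4*e12, and R ~R = 145/8, so R^-1 = ~R / (145/8).
R v = 19/8*e1 + 33/8*e2
Answer: 271/290*e1 - 89/145*e2


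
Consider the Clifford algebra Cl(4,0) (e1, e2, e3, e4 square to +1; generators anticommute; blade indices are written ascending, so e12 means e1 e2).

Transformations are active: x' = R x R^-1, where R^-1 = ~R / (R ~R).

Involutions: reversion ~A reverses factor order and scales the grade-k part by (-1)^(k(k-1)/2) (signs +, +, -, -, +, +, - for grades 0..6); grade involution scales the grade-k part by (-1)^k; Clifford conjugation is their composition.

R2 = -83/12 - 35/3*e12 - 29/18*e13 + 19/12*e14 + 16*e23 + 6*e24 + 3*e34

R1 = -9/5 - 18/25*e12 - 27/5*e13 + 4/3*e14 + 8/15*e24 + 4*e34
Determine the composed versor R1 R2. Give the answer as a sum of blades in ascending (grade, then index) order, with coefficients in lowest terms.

Distribute over the terms of R1 (each basis-blade product reordered to ascending indices, repeated generators contracted through their squares):
(-9/5) R2 = 249/20 + 21*e12 + 29/10*e13 - 57/20*e14 - 144/5*e23 - 54/5*e24 - 27/5*e34
(-18/25*e12) R2 = -42/5 + 249/50*e12 - 288/25*e13 - 108/25*e14 - 29/25*e23 + 57/50*e24 - 54/25*e1234
(-27/5*e13) R2 = -87/10 + 432/5*e12 + 747/20*e13 - 81/5*e14 + 63*e23 + 171/20*e34 + 162/5*e1234
(4/3*e14) R2 = -19/9 - 8*e12 - 4*e13 - 83/9*e14 - 140/9*e24 - 58/27*e34 + 64/3*e1234
(8/15*e24) R2 = -16/5 + 38/45*e12 + 56/9*e14 - 8/5*e23 - 166/45*e24 + 128/15*e34 + 116/135*e1234
(4*e34) R2 = -12 + 19/3*e13 + 58/9*e14 + 24*e23 - 64*e24 - 83/3*e34 - 140/3*e1234
Summing the partial products and collecting blades:
Answer: -3953/180 + 47351/450*e12 + 9319/300*e13 - 17933/900*e14 + 1386/25*e23 - 41807/450*e24 - 9791/540*e34 + 3892/675*e1234


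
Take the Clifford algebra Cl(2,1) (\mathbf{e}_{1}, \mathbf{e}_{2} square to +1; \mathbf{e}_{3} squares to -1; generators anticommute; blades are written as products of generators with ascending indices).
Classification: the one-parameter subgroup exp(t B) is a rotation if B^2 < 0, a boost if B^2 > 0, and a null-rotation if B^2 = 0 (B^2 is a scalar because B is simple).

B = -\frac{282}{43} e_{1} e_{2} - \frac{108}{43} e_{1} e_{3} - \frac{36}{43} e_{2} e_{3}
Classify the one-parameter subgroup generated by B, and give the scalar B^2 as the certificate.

B^2 term by term: the squares give (-\frac{282}{43})^2*(e_{1} e_{2})^2 + (-\frac{108}{43})^2*(e_{1} e_{3})^2 + (-\frac{36}{43})^2*(e_{2} e_{3})^2 = \frac{79524}{1849}*(-1) + \frac{11664}{1849}*(+1) + \frac{1296}{1849}*(+1) = -36 (each basis 2-blade squares to minus the product of its generators' squares); cross terms between blades sharing an index anticommute and cancel. So B^2 = -36.
Answer: rotation, certificate B^2 = -36. Key observation: B^2 = -36 is a conjugation invariant, so its sign decides the class regardless of the surface form of B.


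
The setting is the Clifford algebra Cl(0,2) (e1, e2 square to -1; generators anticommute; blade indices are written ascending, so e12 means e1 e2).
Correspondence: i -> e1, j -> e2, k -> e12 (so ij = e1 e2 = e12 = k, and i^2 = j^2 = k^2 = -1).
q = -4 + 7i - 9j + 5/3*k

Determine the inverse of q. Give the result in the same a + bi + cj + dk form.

In blades: q = -4 + 7*e1 - 9*e2 + 5/3*e12.
With qbar = -4 - 7*e1 + 9*e2 - 5/3*e12 (scalar fixed, mapped units negated), q qbar = 1339/9 (the sum of squared coefficients), so q^-1 = qbar / (1339/9) = -36/1339 - 63/1339*e1 + 81/1339*e2 - 15/1339*e12; translating back:
Answer: -36/1339 - 63/1339*i + 81/1339*j - 15/1339*k


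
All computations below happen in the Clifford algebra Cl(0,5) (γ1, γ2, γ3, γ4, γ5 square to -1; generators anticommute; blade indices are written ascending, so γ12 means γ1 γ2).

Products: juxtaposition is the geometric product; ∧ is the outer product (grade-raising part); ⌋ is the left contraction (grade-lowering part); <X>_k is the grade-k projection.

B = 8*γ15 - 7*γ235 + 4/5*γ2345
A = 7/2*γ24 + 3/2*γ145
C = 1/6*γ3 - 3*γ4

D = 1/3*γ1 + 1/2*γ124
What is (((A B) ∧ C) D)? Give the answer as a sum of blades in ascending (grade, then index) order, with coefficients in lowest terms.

step 1: 12*γ4 + 14/5*γ35 - 6/5*γ123 + 49/2*γ345 + 21/2*γ1234 + 28*γ1245
step 2: -2*γ34 + 42/5*γ345 + 18/5*γ1234 + 14/3*γ12345
step 3: 9/5*γ3 - 7/3*γ35 + γ123 - 2/3*γ134 + 6/5*γ234 + 21/5*γ1235 - 14/5*γ1345 - 14/9*γ2345
Answer: 9/5*γ3 - 7/3*γ35 + γ123 - 2/3*γ134 + 6/5*γ234 + 21/5*γ1235 - 14/5*γ1345 - 14/9*γ2345


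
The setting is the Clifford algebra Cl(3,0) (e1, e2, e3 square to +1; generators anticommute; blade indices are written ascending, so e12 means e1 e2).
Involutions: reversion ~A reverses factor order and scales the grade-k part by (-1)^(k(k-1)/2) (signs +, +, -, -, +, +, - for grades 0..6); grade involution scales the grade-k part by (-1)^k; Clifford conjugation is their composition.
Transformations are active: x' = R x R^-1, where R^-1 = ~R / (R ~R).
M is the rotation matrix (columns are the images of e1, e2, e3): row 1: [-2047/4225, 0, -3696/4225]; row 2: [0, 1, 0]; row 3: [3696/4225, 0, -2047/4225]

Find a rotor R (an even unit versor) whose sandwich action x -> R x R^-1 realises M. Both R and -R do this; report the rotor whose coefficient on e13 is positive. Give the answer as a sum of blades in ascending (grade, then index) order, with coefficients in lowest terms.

Method: write R = a + b12*e12 + b13*e13 + b23*e23 with a^2 + b12^2 + b13^2 + b23^2 = 1 (so R^-1 = ~R). Expanding the columns R e_j ~R gives tr M = 4a^2 - 1 and, from the antisymmetric part, M21 - M12 = -4a*b12, M13 - M31 = 4a*b13, M32 - M23 = -4a*b23.
Here tr M = 131/4225, so a^2 = (1 + tr M)/4 = 1089/4225 and a = ±33/65. Taking a = 33/65: M21 - M12 = 0, M13 - M31 = -7392/4225, M32 - M23 = 0, giving b12 = 0, b13 = -56/65, b23 = 0, i.e. R = 33/65 - 56/65*e13.
Its e13 coefficient is negative, so report the other preimage -R.
Answer: -33/65 + 56/65*e13. Why the constraint matters: R and -R act identically through the sandwich — M has trace 131/4225 either way — so only the sign condition on e13 picks one of the two preimages.
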